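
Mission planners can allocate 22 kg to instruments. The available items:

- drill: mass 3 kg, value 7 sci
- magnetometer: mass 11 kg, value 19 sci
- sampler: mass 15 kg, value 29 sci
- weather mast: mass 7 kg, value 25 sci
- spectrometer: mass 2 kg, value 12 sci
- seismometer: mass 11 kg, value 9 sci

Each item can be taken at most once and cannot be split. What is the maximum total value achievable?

This is a 0/1 knapsack; check combinations near the capacity.
- magnetometer+weather mast+spectrometer: mass 11+7+2=20, value 19+25+12=56
- sampler+weather mast: mass 15+7=22, value 29+25=54
- drill+magnetometer+weather mast: mass 3+11+7=21, value 7+19+25=51
Best: 56 sci.

56 sci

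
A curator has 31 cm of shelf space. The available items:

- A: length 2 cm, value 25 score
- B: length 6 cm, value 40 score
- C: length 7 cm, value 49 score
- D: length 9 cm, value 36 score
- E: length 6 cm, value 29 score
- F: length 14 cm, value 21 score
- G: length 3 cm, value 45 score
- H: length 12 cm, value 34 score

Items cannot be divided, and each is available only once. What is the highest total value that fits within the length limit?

Check high-value combinations within 31 cm:
- B+C+D+E+G: length 6+7+9+6+3=31, value 40+49+36+29+45=199
- A+B+C+D+G: length 2+6+7+9+3=27, value 25+40+49+36+45=195
- A+B+C+G+H: length 2+6+7+3+12=30, value 25+40+49+45+34=193
Best: 199 score.

199 score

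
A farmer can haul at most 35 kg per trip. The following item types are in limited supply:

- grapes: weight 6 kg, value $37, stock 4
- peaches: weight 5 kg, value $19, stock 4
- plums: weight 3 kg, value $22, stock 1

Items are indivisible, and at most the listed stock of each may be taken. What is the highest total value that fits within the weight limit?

$189

Top feasible selections:
- 4×grapes + 1×peaches + 1×plums: weight 32, value 189
- 4×grapes + 2×peaches: weight 34, value 186
- 2×grapes + 4×peaches + 1×plums: weight 35, value 172
- 3×grapes + 2×peaches + 1×plums: weight 31, value 171
Best: $189.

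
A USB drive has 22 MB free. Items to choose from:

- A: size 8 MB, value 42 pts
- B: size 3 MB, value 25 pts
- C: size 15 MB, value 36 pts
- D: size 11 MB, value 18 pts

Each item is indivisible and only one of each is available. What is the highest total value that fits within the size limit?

85 pts

Check high-value combinations within 22 MB:
- A+B+D: size 8+3+11=22, value 42+25+18=85
- A+B: size 8+3=11, value 42+25=67
- B+C: size 3+15=18, value 25+36=61
Best: 85 pts.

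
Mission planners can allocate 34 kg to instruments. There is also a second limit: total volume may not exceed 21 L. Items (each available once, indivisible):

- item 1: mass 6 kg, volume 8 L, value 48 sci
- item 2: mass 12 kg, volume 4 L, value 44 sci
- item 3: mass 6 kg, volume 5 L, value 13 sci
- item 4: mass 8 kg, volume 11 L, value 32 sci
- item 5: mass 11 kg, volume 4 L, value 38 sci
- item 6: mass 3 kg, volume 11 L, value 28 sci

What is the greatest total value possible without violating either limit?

Feasible sets respecting both limits:
- item 1+item 2+item 5: mass 29, volume 16, value 130
- item 2+item 4+item 5: mass 31, volume 19, value 114
- item 2+item 5+item 6: mass 26, volume 19, value 110
- item 1+item 2+item 3: mass 24, volume 17, value 105
Best: 130 sci.

130 sci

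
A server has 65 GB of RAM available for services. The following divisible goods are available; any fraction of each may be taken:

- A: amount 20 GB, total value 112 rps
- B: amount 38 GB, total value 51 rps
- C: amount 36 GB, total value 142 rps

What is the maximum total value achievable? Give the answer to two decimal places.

266.08

Take in order of value per unit:
- A (112/20 per unit): all 20 → value 112, running total 112.00
- C (142/36 per unit): all 36 → value 142, running total 254.00
- B (51/38 per unit): 9 of 38 → value 9×51/38 = 12.0789, running total 266.08
Total 266.08.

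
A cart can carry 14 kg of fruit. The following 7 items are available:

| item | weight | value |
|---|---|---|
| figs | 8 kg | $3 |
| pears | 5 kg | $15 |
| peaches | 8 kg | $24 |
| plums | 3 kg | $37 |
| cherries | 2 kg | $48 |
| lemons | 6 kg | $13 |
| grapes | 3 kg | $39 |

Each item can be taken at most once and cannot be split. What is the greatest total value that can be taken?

$139

Check high-value combinations within 14 kg:
- pears+plums+cherries+grapes: weight 5+3+2+3=13, value 15+37+48+39=139
- plums+cherries+lemons+grapes: weight 3+2+6+3=14, value 37+48+13+39=137
- plums+cherries+grapes: weight 3+2+3=8, value 37+48+39=124
Best: $139.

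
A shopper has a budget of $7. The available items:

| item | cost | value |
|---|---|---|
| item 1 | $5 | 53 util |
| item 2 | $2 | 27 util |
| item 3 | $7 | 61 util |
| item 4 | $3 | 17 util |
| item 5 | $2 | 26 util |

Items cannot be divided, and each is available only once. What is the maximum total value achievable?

Check high-value combinations within $7:
- item 1+item 2: cost 5+2=7, value 53+27=80
- item 1+item 5: cost 5+2=7, value 53+26=79
- item 2+item 4+item 5: cost 2+3+2=7, value 27+17+26=70
Best: 80 util.

80 util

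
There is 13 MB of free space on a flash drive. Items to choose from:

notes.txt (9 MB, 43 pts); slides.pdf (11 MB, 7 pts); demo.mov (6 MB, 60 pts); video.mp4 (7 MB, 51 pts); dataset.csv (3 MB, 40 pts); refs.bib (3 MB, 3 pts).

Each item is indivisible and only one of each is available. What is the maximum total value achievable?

111 pts

This is a 0/1 knapsack; check combinations near the capacity.
- demo.mov+video.mp4: size 6+7=13, value 60+51=111
- demo.mov+dataset.csv+refs.bib: size 6+3+3=12, value 60+40+3=103
- demo.mov+dataset.csv: size 6+3=9, value 60+40=100
Best: 111 pts.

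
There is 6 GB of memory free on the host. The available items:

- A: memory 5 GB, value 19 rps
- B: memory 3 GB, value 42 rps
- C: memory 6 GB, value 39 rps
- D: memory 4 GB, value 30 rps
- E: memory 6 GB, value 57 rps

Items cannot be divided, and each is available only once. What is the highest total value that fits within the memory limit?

Check high-value combinations within 6 GB:
- E: memory 6, value 57
- B: memory 3, value 42
- C: memory 6, value 39
- D: memory 4, value 30
- A: memory 5, value 19
Best: 57 rps.

57 rps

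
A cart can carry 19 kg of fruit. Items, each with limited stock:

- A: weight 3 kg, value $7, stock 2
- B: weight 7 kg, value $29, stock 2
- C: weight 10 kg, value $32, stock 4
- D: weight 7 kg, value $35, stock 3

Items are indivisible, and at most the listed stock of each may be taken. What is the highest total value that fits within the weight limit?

Best selections within weight 19 and stock limits:
- 1×A + 2×D: weight 17, value 77
- 1×A + 1×B + 1×D: weight 17, value 71
- 2×D: weight 14, value 70
Best: $77.

$77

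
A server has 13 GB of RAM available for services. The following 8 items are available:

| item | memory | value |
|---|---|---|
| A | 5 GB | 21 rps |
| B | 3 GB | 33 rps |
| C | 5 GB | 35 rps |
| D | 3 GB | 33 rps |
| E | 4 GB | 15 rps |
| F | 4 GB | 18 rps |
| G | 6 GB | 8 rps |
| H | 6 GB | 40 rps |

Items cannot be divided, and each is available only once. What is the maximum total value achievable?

106 rps

This is a 0/1 knapsack; check combinations near the capacity.
- B+D+H: memory 3+3+6=12, value 33+33+40=106
- B+C+D: memory 3+5+3=11, value 33+35+33=101
- B+F+H: memory 3+4+6=13, value 33+18+40=91
- D+F+H: memory 3+4+6=13, value 33+18+40=91
- A+B+C: memory 5+3+5=13, value 21+33+35=89
Best: 106 rps.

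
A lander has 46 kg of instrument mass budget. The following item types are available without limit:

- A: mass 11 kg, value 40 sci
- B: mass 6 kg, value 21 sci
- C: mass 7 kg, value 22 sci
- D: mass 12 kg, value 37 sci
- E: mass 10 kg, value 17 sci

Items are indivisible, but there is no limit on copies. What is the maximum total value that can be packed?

164 sci

Best value-per-unit is A at 40/11; filling with it alone gives 4×40 = 160.
Optimal mix: 2×A + 4×B → mass 46, value 164.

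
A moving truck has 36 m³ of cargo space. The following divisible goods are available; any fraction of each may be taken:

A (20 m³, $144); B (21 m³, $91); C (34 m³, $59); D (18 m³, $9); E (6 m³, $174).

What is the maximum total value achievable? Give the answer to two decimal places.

Take in order of value per unit:
- E (174/6 per unit): all 6 → value 174, running total 174.00
- A (144/20 per unit): all 20 → value 144, running total 318.00
- B (91/21 per unit): 10 of 21 → value 10×91/21 = 43.3333, running total 361.33
Total 361.33.

361.33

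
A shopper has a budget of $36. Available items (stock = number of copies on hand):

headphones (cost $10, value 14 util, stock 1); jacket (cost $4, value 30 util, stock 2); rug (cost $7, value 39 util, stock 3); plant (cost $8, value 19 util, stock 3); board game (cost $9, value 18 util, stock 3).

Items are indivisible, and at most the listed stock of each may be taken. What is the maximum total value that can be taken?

Top feasible selections:
- 2×jacket + 3×rug: cost 29, value 177
- 1×jacket + 3×rug + 1×plant: cost 33, value 166
Best: 177 util.

177 util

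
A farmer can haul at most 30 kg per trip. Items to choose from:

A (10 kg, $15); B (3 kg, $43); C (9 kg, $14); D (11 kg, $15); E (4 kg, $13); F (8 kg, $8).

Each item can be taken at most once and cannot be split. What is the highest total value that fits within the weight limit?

This is a 0/1 knapsack; check combinations near the capacity.
- A+B+D+E: weight 10+3+11+4=28, value 15+43+15+13=86
- A+B+C+E: weight 10+3+9+4=26, value 15+43+14+13=85
- B+C+D+E: weight 3+9+11+4=27, value 43+14+15+13=85
- A+B+C+F: weight 10+3+9+8=30, value 15+43+14+8=80
Best: $86.

$86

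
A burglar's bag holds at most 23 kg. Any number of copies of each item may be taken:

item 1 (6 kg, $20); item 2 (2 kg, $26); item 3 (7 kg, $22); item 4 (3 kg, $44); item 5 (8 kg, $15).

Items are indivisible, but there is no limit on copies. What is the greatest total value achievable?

Best value-per-unit is item 4 at 44/3; filling with it alone gives 7×44 = 308.
Optimal mix: 1×item 2 + 7×item 4 → weight 23, value 334.

$334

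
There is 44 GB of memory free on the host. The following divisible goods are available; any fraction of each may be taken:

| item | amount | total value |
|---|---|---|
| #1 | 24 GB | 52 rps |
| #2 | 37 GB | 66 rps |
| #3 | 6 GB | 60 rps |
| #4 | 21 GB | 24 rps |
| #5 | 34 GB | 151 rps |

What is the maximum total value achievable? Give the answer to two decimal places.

219.67

Take in order of value per unit:
- #3 (60/6 per unit): all 6 → value 60, running total 60.00
- #5 (151/34 per unit): all 34 → value 151, running total 211.00
- #1 (52/24 per unit): 4 of 24 → value 4×52/24 = 8.6667, running total 219.67
Total 219.67.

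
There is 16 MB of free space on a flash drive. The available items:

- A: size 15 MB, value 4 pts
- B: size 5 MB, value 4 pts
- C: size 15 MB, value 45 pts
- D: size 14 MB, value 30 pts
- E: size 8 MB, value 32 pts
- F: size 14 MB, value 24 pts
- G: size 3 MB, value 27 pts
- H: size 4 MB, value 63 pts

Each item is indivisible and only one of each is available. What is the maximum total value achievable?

Check high-value combinations within 16 MB:
- E+G+H: size 8+3+4=15, value 32+27+63=122
- E+H: size 8+4=12, value 32+63=95
- B+G+H: size 5+3+4=12, value 4+27+63=94
- G+H: size 3+4=7, value 27+63=90
- B+H: size 5+4=9, value 4+63=67
Best: 122 pts.

122 pts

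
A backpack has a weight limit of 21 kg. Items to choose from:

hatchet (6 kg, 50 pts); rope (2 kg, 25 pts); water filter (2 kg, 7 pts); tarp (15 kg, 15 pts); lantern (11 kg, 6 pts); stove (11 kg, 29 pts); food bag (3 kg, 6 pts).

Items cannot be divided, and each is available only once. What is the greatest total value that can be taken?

This is a 0/1 knapsack; check combinations near the capacity.
- hatchet+rope+water filter+stove: weight 6+2+2+11=21, value 50+25+7+29=111
- hatchet+rope+stove: weight 6+2+11=19, value 50+25+29=104
- hatchet+rope+water filter+food bag: weight 6+2+2+3=13, value 50+25+7+6=88
Best: 111 pts.

111 pts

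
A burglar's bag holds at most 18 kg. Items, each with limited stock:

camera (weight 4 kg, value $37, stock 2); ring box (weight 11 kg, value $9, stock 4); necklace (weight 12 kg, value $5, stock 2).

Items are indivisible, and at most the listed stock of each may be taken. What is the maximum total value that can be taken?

Top feasible selections:
- 2×camera: weight 8, value 74
- 1×camera + 1×ring box: weight 15, value 46
- 1×camera + 1×necklace: weight 16, value 42
Best: $74.

$74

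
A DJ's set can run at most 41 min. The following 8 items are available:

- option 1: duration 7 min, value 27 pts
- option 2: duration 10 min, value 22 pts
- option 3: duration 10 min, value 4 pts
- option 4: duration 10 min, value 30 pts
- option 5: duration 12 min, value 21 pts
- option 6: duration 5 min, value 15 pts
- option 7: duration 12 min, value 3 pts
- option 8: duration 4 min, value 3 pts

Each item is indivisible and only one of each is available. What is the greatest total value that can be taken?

Check high-value combinations within 41 min:
- option 1+option 2+option 4+option 5: duration 7+10+10+12=39, value 27+22+30+21=100
- option 1+option 2+option 4+option 6+option 8: duration 7+10+10+5+4=36, value 27+22+30+15+3=97
- option 1+option 4+option 5+option 6+option 8: duration 7+10+12+5+4=38, value 27+30+21+15+3=96
- option 1+option 2+option 4+option 6: duration 7+10+10+5=32, value 27+22+30+15=94
- option 1+option 4+option 5+option 6: duration 7+10+12+5=34, value 27+30+21+15=93
Best: 100 pts.

100 pts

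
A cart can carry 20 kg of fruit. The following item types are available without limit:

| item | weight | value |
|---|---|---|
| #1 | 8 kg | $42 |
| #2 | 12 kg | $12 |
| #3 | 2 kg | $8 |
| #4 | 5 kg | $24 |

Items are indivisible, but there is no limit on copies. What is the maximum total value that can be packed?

Best value-per-unit is #1 at 42/8; filling with it alone gives 2×42 = 84.
Optimal mix: 2×#1 + 2×#3 → weight 20, value 100.

$100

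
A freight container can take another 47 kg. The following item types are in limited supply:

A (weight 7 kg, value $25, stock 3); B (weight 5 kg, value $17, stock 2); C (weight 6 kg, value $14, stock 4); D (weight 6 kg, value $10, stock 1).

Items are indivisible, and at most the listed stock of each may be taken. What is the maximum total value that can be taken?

Best selections within weight 47 and stock limits:
- 3×A + 2×B + 2×C: weight 43, value 137
- 3×A + 1×B + 3×C: weight 44, value 134
- 3×A + 2×B + 1×C + 1×D: weight 43, value 133
Best: $137.

$137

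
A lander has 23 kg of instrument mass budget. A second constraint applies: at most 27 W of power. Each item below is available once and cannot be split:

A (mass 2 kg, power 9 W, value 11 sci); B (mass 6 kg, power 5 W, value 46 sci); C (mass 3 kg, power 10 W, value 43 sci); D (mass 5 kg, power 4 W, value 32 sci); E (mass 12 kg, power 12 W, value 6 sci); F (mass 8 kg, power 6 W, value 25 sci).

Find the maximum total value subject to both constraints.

146 sci

Feasible sets respecting both limits:
- B+C+D+F: mass 22, power 25, value 146
- B+C+D: mass 14, power 19, value 121
- B+C+F: mass 17, power 21, value 114
Best: 146 sci.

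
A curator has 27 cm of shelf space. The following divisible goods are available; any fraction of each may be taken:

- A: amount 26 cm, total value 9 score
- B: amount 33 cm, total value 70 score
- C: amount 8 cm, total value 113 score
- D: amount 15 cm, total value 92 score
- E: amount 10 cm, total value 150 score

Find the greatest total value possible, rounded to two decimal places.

318.20

Take in order of value per unit:
- E (150/10 per unit): all 10 → value 150, running total 150.00
- C (113/8 per unit): all 8 → value 113, running total 263.00
- D (92/15 per unit): 9 of 15 → value 9×92/15 = 55.2000, running total 318.20
Total 318.20.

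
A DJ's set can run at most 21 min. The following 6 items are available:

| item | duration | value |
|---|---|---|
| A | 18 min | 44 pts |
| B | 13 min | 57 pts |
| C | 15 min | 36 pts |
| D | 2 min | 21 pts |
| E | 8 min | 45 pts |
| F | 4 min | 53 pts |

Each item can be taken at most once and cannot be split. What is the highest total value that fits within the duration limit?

Check high-value combinations within 21 min:
- B+D+F: duration 13+2+4=19, value 57+21+53=131
- D+E+F: duration 2+8+4=14, value 21+45+53=119
- B+F: duration 13+4=17, value 57+53=110
- C+D+F: duration 15+2+4=21, value 36+21+53=110
- B+E: duration 13+8=21, value 57+45=102
Best: 131 pts.

131 pts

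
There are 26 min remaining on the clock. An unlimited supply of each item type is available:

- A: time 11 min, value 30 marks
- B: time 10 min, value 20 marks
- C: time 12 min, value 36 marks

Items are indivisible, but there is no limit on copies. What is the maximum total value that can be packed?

72 marks

Best value-per-unit is C at 36/12, and filling with it alone uses time 2×12=24. No mix of the others beats 2×36 = 72.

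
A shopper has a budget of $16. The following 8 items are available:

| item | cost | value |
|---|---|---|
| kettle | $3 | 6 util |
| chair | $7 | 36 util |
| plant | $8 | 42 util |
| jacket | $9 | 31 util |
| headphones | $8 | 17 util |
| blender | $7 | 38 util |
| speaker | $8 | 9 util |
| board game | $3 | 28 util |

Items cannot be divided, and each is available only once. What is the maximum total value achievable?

80 util

Check high-value combinations within $16:
- plant+blender: cost 8+7=15, value 42+38=80
- chair+plant: cost 7+8=15, value 36+42=78
- kettle+plant+board game: cost 3+8+3=14, value 6+42+28=76
- chair+blender: cost 7+7=14, value 36+38=74
Best: 80 util.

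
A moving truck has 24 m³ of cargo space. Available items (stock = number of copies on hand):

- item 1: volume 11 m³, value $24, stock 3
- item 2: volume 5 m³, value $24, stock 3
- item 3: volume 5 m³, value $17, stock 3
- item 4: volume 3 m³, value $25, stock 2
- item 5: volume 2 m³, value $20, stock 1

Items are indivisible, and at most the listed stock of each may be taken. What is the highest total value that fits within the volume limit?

Best selections within volume 24 and stock limits:
- 3×item 2 + 2×item 4 + 1×item 5: volume 23, value 142
- 2×item 2 + 1×item 3 + 2×item 4 + 1×item 5: volume 23, value 135
- 1×item 2 + 2×item 3 + 2×item 4 + 1×item 5: volume 23, value 128
Best: $142.

$142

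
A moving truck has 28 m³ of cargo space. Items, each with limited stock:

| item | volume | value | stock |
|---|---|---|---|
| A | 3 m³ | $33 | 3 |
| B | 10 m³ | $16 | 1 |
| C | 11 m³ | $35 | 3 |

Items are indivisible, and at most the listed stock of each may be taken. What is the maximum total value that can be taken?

$136

Top feasible selections:
- 2×A + 2×C: volume 28, value 136
- 3×A + 1×C: volume 20, value 134
Best: $136.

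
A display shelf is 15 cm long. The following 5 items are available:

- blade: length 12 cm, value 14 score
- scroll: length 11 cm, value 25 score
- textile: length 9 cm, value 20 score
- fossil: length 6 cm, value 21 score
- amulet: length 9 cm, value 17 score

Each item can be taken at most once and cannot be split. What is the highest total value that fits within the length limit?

41 score

Check high-value combinations within 15 cm:
- textile+fossil: length 9+6=15, value 20+21=41
- fossil+amulet: length 6+9=15, value 21+17=38
- scroll: length 11, value 25
- fossil: length 6, value 21
- textile: length 9, value 20
Best: 41 score.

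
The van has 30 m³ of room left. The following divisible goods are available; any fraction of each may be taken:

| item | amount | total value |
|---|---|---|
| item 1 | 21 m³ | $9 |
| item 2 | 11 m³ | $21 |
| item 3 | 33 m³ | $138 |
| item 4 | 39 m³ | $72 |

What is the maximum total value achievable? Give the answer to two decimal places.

Take in order of value per unit:
- item 3 (138/33 per unit): 30 of 33 → value 30×138/33 = 125.4545, running total 125.45
Total 125.45.

125.45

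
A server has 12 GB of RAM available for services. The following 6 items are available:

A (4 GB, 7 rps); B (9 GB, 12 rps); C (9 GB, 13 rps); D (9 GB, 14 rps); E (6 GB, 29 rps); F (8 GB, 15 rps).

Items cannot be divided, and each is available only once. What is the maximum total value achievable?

36 rps

Check high-value combinations within 12 GB:
- A+E: memory 4+6=10, value 7+29=36
- E: memory 6, value 29
- A+F: memory 4+8=12, value 7+15=22
- F: memory 8, value 15
- D: memory 9, value 14
Best: 36 rps.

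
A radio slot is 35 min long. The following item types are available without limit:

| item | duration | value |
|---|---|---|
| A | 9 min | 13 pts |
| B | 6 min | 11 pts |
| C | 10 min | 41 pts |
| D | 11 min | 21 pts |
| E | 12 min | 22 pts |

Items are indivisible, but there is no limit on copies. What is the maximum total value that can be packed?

Best value-per-unit is C at 41/10, and filling with it alone uses duration 3×10=30. No mix of the others beats 3×41 = 123.

123 pts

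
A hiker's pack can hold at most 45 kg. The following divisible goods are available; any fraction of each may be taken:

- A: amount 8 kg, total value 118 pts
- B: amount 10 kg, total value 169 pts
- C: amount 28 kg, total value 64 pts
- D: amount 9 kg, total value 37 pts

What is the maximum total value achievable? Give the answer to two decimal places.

365.14

Take in order of value per unit:
- B (169/10 per unit): all 10 → value 169, running total 169.00
- A (118/8 per unit): all 8 → value 118, running total 287.00
- D (37/9 per unit): all 9 → value 37, running total 324.00
- C (64/28 per unit): 18 of 28 → value 18×64/28 = 41.1429, running total 365.14
Total 365.14.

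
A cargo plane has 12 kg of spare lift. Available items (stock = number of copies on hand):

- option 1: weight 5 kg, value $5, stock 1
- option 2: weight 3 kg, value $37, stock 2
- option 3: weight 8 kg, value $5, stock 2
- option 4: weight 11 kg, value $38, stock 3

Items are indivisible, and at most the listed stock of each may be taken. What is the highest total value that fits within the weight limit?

$79

Top feasible selections:
- 1×option 1 + 2×option 2: weight 11, value 79
- 2×option 2: weight 6, value 74
- 1×option 1 + 1×option 2: weight 8, value 42
Best: $79.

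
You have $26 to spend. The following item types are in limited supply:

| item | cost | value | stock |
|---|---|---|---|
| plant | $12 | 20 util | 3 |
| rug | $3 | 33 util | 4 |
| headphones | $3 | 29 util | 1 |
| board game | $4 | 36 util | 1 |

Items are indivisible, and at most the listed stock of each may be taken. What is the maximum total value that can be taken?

Top feasible selections:
- 4×rug + 1×headphones + 1×board game: cost 19, value 197
- 4×rug + 1×board game: cost 16, value 168
- 3×rug + 1×headphones + 1×board game: cost 16, value 164
- 4×rug + 1×headphones: cost 15, value 161
Best: 197 util.

197 util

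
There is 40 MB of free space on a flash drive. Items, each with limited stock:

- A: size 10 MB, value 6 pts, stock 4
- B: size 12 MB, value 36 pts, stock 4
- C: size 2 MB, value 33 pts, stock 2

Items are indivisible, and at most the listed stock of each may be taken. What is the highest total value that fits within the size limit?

174 pts

Best selections within size 40 and stock limits:
- 3×B + 2×C: size 40, value 174
- 1×A + 2×B + 2×C: size 38, value 144
Best: 174 pts.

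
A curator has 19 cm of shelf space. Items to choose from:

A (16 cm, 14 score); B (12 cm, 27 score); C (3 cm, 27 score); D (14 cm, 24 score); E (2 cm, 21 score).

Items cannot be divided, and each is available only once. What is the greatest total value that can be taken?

75 score

This is a 0/1 knapsack; check combinations near the capacity.
- B+C+E: length 12+3+2=17, value 27+27+21=75
- C+D+E: length 3+14+2=19, value 27+24+21=72
- B+C: length 12+3=15, value 27+27=54
- C+D: length 3+14=17, value 27+24=51
- C+E: length 3+2=5, value 27+21=48
Best: 75 score.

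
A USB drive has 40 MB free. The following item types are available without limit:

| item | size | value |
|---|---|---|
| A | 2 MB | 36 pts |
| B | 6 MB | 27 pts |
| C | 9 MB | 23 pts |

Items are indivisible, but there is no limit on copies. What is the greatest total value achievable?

720 pts

Best value-per-unit is A at 36/2, and filling with it alone uses size 20×2=40. No mix of the others beats 20×36 = 720.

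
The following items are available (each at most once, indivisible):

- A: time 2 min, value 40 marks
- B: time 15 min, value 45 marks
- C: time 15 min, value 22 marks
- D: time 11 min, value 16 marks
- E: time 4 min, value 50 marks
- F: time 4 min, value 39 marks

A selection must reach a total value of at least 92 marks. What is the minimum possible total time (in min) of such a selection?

Subsets with value ≥ 92, sorted by total time:
- A+E+F: time 10, value 129
- A+D+E: time 17, value 106
- A+D+F: time 17, value 95
Minimum time: 10 min.

10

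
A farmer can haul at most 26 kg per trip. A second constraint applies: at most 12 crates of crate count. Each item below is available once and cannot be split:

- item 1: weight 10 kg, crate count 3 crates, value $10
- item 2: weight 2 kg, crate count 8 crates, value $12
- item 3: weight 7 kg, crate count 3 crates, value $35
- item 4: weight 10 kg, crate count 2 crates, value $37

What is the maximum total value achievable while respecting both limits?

Feasible sets respecting both limits:
- item 3+item 4: weight 17, crate count 5, value 72
- item 2+item 4: weight 12, crate count 10, value 49
- item 2+item 3: weight 9, crate count 11, value 47
Best: $72.

$72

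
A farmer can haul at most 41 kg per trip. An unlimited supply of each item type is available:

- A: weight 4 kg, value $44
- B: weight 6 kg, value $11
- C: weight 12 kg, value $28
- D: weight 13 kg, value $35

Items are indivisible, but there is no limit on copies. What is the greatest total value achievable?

$440

Best value-per-unit is A at 44/4, and filling with it alone uses weight 10×4=40. No mix of the others beats 10×44 = 440.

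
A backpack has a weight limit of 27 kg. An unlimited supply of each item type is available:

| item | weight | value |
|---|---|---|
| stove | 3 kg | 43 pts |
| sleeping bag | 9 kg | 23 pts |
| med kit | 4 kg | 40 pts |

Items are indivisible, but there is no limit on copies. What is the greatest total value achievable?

387 pts

Best value-per-unit is stove at 43/3, and filling with it alone uses weight 9×3=27. No mix of the others beats 9×43 = 387.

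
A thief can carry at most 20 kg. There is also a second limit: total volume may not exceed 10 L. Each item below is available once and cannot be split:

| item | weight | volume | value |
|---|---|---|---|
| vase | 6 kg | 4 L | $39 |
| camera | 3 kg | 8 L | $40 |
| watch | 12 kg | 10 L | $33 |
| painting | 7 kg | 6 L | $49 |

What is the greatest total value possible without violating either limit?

$88

Feasible sets respecting both limits:
- vase+painting: weight 13, volume 10, value 88
- painting: weight 7, volume 6, value 49
- camera: weight 3, volume 8, value 40
- vase: weight 6, volume 4, value 39
Best: $88.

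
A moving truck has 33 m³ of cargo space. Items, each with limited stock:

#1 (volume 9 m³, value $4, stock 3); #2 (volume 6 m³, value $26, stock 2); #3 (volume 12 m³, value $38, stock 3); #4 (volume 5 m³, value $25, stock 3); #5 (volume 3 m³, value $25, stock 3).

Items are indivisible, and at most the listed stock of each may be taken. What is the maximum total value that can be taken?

Best selections within volume 33 and stock limits:
- 2×#2 + 2×#4 + 3×#5: volume 31, value 177
- 2×#2 + 3×#4 + 2×#5: volume 33, value 177
- 1×#2 + 3×#4 + 3×#5: volume 30, value 176
Best: $177.

$177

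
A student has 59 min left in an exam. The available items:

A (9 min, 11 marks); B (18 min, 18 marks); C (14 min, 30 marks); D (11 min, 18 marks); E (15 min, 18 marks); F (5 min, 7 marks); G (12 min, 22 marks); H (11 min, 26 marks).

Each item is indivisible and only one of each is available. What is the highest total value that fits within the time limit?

107 marks

Check high-value combinations within 59 min:
- A+C+D+G+H: time 9+14+11+12+11=57, value 11+30+18+22+26=107
- C+D+F+G+H: time 14+11+5+12+11=53, value 30+18+7+22+26=103
- C+E+F+G+H: time 14+15+5+12+11=57, value 30+18+7+22+26=103
Best: 107 marks.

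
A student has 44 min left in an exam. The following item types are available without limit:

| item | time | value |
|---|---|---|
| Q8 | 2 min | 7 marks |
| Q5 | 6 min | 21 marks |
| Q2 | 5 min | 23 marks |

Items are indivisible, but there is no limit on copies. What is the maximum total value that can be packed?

Best value-per-unit is Q2 at 23/5; filling with it alone gives 8×23 = 184.
Optimal mix: 2×Q8 + 8×Q2 → time 44, value 198.

198 marks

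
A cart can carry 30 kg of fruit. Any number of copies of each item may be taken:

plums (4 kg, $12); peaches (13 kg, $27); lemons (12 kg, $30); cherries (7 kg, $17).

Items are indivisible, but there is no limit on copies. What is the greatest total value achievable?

Best value-per-unit is plums at 12/4, and filling with it alone uses weight 7×4=28. No mix of the others beats 7×12 = 84.

$84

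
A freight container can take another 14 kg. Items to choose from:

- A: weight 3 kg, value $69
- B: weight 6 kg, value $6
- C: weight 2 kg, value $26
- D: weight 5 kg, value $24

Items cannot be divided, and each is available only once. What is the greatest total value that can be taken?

Check high-value combinations within 14 kg:
- A+C+D: weight 3+2+5=10, value 69+26+24=119
- A+B+C: weight 3+6+2=11, value 69+6+26=101
- A+B+D: weight 3+6+5=14, value 69+6+24=99
- A+C: weight 3+2=5, value 69+26=95
- A+D: weight 3+5=8, value 69+24=93
Best: $119.

$119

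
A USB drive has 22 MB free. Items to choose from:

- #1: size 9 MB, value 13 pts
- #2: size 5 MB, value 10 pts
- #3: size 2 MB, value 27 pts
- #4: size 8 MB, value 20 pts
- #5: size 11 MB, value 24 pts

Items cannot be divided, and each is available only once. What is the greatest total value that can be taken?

71 pts

Check high-value combinations within 22 MB:
- #3+#4+#5: size 2+8+11=21, value 27+20+24=71
- #1+#3+#5: size 9+2+11=22, value 13+27+24=64
- #2+#3+#5: size 5+2+11=18, value 10+27+24=61
- #1+#3+#4: size 9+2+8=19, value 13+27+20=60
Best: 71 pts.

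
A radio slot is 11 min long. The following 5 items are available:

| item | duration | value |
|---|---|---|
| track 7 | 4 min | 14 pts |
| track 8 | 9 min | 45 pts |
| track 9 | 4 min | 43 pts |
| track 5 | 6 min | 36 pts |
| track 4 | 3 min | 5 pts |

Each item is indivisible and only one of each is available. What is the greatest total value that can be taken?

Check high-value combinations within 11 min:
- track 9+track 5: duration 4+6=10, value 43+36=79
- track 7+track 9+track 4: duration 4+4+3=11, value 14+43+5=62
- track 7+track 9: duration 4+4=8, value 14+43=57
- track 7+track 5: duration 4+6=10, value 14+36=50
Best: 79 pts.

79 pts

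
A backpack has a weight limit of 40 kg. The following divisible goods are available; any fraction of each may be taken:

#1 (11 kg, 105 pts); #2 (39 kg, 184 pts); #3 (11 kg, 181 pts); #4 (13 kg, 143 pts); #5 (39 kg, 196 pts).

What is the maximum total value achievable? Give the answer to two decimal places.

454.13

Take in order of value per unit:
- #3 (181/11 per unit): all 11 → value 181, running total 181.00
- #4 (143/13 per unit): all 13 → value 143, running total 324.00
- #1 (105/11 per unit): all 11 → value 105, running total 429.00
- #5 (196/39 per unit): 5 of 39 → value 5×196/39 = 25.1282, running total 454.13
Total 454.13.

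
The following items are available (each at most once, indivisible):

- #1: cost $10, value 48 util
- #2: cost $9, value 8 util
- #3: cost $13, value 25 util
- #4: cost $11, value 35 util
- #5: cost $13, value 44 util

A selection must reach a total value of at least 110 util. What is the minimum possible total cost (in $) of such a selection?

Subsets with value ≥ 110, sorted by total cost:
- #1+#4+#5: cost 34, value 127
- #1+#3+#5: cost 36, value 117
- #1+#2+#4+#5: cost 43, value 135
Minimum cost: 34 $.

34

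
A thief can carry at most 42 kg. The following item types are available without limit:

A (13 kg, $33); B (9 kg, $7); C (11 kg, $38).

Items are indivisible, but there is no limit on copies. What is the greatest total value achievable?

Best value-per-unit is C at 38/11; filling with it alone gives 3×38 = 114.
Optimal mix: 1×B + 3×C → weight 42, value 121.

$121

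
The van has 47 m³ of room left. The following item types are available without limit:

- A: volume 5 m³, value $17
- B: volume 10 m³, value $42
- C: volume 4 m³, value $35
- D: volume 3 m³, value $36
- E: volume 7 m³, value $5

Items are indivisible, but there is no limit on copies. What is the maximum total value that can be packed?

$540

Best value-per-unit is D at 36/3, and filling with it alone uses volume 15×3=45. No mix of the others beats 15×36 = 540.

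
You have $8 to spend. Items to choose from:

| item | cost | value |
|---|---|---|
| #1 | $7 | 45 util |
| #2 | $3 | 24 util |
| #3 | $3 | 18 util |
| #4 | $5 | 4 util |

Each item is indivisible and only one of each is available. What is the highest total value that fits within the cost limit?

45 util

Check high-value combinations within $8:
- #1: cost 7, value 45
- #2+#3: cost 3+3=6, value 24+18=42
- #2+#4: cost 3+5=8, value 24+4=28
- #2: cost 3, value 24
- #3+#4: cost 3+5=8, value 18+4=22
Best: 45 util.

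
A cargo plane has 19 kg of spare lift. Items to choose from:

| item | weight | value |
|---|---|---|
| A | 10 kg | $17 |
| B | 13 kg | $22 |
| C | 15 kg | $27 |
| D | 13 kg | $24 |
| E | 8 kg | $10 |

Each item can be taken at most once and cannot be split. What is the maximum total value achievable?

$27

This is a 0/1 knapsack; check combinations near the capacity.
- C: weight 15, value 27
- A+E: weight 10+8=18, value 17+10=27
- D: weight 13, value 24
- B: weight 13, value 22
Best: $27.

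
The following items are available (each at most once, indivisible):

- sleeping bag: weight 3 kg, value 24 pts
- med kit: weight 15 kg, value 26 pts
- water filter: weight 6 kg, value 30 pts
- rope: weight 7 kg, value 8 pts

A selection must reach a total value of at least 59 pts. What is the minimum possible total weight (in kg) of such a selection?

16

Subsets with value ≥ 59, sorted by total weight:
- sleeping bag+water filter+rope: weight 16, value 62
- sleeping bag+med kit+water filter: weight 24, value 80
Minimum weight: 16 kg.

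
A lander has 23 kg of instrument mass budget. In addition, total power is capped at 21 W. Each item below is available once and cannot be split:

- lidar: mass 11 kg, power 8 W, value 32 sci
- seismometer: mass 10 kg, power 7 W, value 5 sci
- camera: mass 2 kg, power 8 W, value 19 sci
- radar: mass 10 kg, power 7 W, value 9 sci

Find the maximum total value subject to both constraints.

Feasible sets respecting both limits:
- lidar+camera: mass 13, power 16, value 51
- lidar+radar: mass 21, power 15, value 41
- lidar+seismometer: mass 21, power 15, value 37
- lidar: mass 11, power 8, value 32
Best: 51 sci.

51 sci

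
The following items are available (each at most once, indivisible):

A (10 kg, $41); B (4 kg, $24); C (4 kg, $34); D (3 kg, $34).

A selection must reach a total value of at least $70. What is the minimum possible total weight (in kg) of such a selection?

11

Subsets with value ≥ 70, sorted by total weight:
- B+C+D: weight 11, value 92
- A+D: weight 13, value 75
Minimum weight: 11 kg.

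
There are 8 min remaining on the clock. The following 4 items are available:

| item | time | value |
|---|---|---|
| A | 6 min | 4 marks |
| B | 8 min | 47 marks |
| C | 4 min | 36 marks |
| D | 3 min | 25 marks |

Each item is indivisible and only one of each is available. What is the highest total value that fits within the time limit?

61 marks

Check high-value combinations within 8 min:
- C+D: time 4+3=7, value 36+25=61
- B: time 8, value 47
- C: time 4, value 36
Best: 61 marks.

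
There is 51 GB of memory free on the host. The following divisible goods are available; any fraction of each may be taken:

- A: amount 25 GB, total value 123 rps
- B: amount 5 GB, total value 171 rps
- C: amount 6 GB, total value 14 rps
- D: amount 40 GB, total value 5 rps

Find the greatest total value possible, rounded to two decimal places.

Take in order of value per unit:
- B (171/5 per unit): all 5 → value 171, running total 171.00
- A (123/25 per unit): all 25 → value 123, running total 294.00
- C (14/6 per unit): all 6 → value 14, running total 308.00
- D (5/40 per unit): 15 of 40 → value 15×5/40 = 1.8750, running total 309.88
Total 309.88.

309.88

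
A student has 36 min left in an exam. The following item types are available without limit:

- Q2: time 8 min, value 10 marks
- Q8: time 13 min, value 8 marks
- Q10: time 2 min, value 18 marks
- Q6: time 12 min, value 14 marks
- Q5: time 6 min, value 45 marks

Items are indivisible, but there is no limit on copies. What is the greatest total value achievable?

Best value-per-unit is Q10 at 18/2, and filling with it alone uses time 18×2=36. No mix of the others beats 18×18 = 324.

324 marks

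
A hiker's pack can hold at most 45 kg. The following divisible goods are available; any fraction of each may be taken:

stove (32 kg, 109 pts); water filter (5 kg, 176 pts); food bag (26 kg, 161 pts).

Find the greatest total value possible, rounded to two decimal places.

Take in order of value per unit:
- water filter (176/5 per unit): all 5 → value 176, running total 176.00
- food bag (161/26 per unit): all 26 → value 161, running total 337.00
- stove (109/32 per unit): 14 of 32 → value 14×109/32 = 47.6875, running total 384.69
Total 384.69.

384.69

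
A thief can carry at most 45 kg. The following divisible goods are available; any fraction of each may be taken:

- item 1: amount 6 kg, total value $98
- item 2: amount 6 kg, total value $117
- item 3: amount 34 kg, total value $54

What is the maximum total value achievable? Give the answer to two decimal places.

Take in order of value per unit:
- item 2 (117/6 per unit): all 6 → value 117, running total 117.00
- item 1 (98/6 per unit): all 6 → value 98, running total 215.00
- item 3 (54/34 per unit): 33 of 34 → value 33×54/34 = 52.4118, running total 267.41
Total 267.41.

267.41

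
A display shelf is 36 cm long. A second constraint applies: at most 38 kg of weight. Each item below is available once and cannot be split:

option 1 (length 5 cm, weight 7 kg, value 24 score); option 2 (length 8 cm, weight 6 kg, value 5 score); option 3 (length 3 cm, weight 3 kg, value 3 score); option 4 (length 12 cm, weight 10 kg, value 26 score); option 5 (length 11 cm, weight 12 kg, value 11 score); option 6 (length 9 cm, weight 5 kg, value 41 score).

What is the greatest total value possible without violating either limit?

Feasible sets respecting both limits:
- option 1+option 2+option 4+option 6: length 34, weight 28, value 96
- option 1+option 3+option 4+option 6: length 29, weight 25, value 94
- option 1+option 4+option 6: length 26, weight 22, value 91
- option 1+option 2+option 3+option 5+option 6: length 36, weight 33, value 84
Best: 96 score.

96 score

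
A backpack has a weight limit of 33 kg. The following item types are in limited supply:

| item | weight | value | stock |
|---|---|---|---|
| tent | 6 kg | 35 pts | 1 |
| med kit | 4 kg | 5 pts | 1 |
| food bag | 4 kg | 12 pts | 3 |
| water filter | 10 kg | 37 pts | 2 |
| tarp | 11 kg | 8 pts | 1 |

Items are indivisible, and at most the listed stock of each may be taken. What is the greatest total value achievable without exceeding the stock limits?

Best selections within weight 33 and stock limits:
- 1×tent + 1×food bag + 2×water filter: weight 30, value 121
- 1×tent + 1×med kit + 2×water filter: weight 30, value 114
Best: 121 pts.

121 pts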